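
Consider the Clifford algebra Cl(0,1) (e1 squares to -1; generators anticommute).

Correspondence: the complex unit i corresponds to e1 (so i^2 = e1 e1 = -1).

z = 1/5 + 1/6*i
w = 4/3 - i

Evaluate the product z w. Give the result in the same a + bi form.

In blades: z = 1/5 + 1/6*e1, w = 4/3 - e1.
Distribute z over w term by term (generator squares from the signature, products reordered to ascending indices): (1/5)*w = 4/15 - 1/5*e1; (1/6*e1)*w = 1/6 + 2/9*e1.
Sum: 13/30 + 1/45*e1; translating back through the correspondence:
Answer: 13/30 + 1/45*i


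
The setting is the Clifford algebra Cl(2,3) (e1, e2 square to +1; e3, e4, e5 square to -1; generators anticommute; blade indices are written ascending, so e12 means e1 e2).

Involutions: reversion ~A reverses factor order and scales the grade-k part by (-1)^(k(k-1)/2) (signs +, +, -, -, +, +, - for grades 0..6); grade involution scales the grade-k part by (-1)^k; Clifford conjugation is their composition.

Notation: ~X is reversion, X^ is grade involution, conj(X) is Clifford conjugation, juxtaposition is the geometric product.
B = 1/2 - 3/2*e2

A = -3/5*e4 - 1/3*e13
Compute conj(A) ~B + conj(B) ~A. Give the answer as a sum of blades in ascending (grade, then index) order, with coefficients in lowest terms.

first term: 3/10*e4 + 1/6*e13 + 9/10*e24 + 1/2*e123
second term: -3/10*e4 + 1/6*e13 - 9/10*e24 - 1/2*e123
Answer: 1/3*e13


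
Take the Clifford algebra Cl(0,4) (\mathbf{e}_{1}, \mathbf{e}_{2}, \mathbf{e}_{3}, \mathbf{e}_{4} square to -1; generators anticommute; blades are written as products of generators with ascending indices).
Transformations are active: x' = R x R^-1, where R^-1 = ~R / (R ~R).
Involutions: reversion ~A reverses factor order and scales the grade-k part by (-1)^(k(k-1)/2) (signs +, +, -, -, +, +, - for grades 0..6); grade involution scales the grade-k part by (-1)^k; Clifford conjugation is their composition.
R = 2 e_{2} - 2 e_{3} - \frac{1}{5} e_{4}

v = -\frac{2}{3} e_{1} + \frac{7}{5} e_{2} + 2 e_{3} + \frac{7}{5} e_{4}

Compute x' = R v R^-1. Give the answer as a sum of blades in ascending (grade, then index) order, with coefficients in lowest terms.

~R = 2 e_{2} - 2 e_{3} - \frac{1}{5} e_{4}, and R ~R = -\frac{201}{25}, so R^-1 = ~R / (-\frac{201}{25}).
R v = \frac{37}{25} + \frac{4}{3} e_{1} e_{2} - \frac{4}{3} e_{1} e_{3} - \frac{2}{15} e_{1} e_{4} + \frac{34}{5} e_{2} e_{3} + \frac{77}{25} e_{2} e_{4} - \frac{12}{5} e_{3} e_{4}
Answer: \frac{2}{3} e_{1} - \frac{2147}{1005} e_{2} - \frac{254}{201} e_{3} - \frac{1333}{1005} e_{4}


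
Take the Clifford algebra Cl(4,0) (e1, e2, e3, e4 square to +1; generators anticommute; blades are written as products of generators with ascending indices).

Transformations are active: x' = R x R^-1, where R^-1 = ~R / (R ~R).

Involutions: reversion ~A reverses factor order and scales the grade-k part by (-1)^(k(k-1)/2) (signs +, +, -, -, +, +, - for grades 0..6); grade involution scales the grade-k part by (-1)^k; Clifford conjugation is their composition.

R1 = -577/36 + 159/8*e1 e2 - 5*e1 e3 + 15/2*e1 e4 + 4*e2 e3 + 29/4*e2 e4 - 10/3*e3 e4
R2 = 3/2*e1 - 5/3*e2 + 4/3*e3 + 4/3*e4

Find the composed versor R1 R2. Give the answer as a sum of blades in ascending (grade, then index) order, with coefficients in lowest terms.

Distribute over the terms of R2 (each basis-blade product reordered to ascending indices, repeated generators contracted through their squares):
R1 (3/2*e1) = -577/24*e1 - 477/16*e2 + 15/2*e3 - 45/4*e4 + 6*e1 e2 e3 + 87/8*e1 e2 e4 - 5*e1 e3 e4
R1 (-5/3*e2) = -265/8*e1 + 2885/108*e2 + 20/3*e3 + 145/12*e4 - 25/3*e1 e2 e3 + 25/2*e1 e2 e4 + 50/9*e2 e3 e4
R1 (4/3*e3) = -20/3*e1 + 16/3*e2 - 577/27*e3 + 40/9*e4 + 53/2*e1 e2 e3 - 10*e1 e3 e4 - 29/3*e2 e3 e4
R1 (4/3*e4) = 10*e1 + 29/3*e2 - 40/9*e3 - 577/27*e4 + 53/2*e1 e2 e4 - 20/3*e1 e3 e4 + 16/3*e2 e3 e4
Summing the partial products and collecting blades:
Answer: -323/6*e1 + 5141/432*e2 - 629/54*e3 - 869/54*e4 + 145/6*e1 e2 e3 + 399/8*e1 e2 e4 - 65/3*e1 e3 e4 + 11/9*e2 e3 e4


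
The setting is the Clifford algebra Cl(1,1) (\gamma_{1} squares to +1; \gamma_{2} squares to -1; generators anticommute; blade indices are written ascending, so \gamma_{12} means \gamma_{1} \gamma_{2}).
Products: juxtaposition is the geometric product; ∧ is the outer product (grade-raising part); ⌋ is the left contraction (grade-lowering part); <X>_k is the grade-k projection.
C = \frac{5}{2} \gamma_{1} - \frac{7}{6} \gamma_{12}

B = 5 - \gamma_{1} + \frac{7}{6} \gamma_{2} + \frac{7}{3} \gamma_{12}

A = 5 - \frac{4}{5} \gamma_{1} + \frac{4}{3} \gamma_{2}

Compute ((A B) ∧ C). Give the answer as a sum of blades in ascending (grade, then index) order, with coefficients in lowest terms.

step 1: \frac{1091}{45} - \frac{53}{9} \gamma_{1} + \frac{319}{30} \gamma_{2} + \frac{181}{15} \gamma_{12}
step 2: \frac{1091}{18} \gamma_{1} - \frac{29629}{540} \gamma_{12}
Answer: \frac{1091}{18} \gamma_{1} - \frac{29629}{540} \gamma_{12}


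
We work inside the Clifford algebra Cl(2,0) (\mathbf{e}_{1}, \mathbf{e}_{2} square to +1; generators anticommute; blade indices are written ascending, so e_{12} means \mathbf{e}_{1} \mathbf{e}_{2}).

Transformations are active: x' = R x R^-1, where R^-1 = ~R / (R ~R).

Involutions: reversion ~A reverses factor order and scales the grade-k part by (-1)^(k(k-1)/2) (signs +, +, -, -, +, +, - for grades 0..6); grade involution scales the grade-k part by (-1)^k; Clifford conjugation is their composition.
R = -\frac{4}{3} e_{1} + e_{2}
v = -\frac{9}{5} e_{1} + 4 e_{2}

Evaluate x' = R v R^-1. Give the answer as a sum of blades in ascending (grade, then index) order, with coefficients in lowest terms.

~R = -\frac{4}{3} e_{1} + e_{2}, and R ~R = \frac{25}{9}, so R^-1 = ~R / (\frac{25}{9}).
R v = \frac{32}{5} - \frac{53}{15} e_{12}
Answer: -\frac{543}{125} e_{1} + \frac{76}{125} e_{2}


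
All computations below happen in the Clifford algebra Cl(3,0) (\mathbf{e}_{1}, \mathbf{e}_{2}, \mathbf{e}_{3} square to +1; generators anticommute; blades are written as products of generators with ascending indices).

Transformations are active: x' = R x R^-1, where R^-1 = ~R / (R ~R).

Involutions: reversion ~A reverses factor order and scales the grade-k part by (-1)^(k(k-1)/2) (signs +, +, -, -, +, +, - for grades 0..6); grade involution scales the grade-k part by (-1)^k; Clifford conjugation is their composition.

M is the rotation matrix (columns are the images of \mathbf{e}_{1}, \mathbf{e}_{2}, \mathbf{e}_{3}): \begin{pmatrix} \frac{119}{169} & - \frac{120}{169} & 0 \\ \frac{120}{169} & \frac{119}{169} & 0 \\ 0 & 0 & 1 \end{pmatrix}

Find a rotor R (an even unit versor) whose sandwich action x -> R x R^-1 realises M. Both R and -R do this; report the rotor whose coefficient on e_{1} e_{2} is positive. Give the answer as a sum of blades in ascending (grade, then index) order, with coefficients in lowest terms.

Method: write R = a + b12*e_{1} e_{2} + b13*e_{1} e_{3} + b23*e_{2} e_{3} with a^2 + b12^2 + b13^2 + b23^2 = 1 (so R^-1 = ~R). Expanding the columns R e_j ~R gives tr M = 4a^2 - 1 and, from the antisymmetric part, M21 - M12 = -4a*b12, M13 - M31 = 4a*b13, M32 - M23 = -4a*b23.
Here tr M = \frac{407}{169}, so a^2 = (1 + tr M)/4 = \frac{144}{169} and a = ±\frac{12}{13}. Taking a = \frac{12}{13}: M21 - M12 = \frac{240}{169}, M13 - M31 = 0, M32 - M23 = 0, giving b12 = -\frac{5}{13}, b13 = 0, b23 = 0, i.e. R = \frac{12}{13} - \frac{5}{13} e_{1} e_{2}.
Its e_{1} e_{2} coefficient is negative, so report the other preimage -R.
Answer: -\frac{12}{13} + \frac{5}{13} e_{1} e_{2}. Uniqueness: Spin(3) -> SO(3) maps R and -R to the same rotation of trace \frac{407}{169}; fixing the sign of the e_{1} e_{2} coefficient removes the ambiguity.


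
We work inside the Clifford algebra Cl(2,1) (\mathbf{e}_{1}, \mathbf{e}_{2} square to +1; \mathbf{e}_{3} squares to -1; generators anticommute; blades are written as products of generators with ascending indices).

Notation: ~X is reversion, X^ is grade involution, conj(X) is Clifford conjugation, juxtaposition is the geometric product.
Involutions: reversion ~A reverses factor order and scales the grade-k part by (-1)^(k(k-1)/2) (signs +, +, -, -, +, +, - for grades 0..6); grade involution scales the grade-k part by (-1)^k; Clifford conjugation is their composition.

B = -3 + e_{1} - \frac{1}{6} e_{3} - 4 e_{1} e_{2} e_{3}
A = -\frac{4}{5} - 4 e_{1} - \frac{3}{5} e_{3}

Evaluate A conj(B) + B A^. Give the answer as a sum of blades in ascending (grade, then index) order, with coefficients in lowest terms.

first term: \frac{13}{2} + \frac{64}{5} e_{1} + \frac{5}{3} e_{3} - \frac{12}{5} e_{1} e_{2} - \frac{19}{15} e_{1} e_{3} + 16 e_{2} e_{3} + \frac{16}{5} e_{1} e_{2} e_{3}
second term: \frac{13}{2} - \frac{64}{5} e_{1} - \frac{5}{3} e_{3} + \frac{12}{5} e_{1} e_{2} + \frac{19}{15} e_{1} e_{3} - 16 e_{2} e_{3} + \frac{16}{5} e_{1} e_{2} e_{3}
Answer: 13 + \frac{32}{5} e_{1} e_{2} e_{3}


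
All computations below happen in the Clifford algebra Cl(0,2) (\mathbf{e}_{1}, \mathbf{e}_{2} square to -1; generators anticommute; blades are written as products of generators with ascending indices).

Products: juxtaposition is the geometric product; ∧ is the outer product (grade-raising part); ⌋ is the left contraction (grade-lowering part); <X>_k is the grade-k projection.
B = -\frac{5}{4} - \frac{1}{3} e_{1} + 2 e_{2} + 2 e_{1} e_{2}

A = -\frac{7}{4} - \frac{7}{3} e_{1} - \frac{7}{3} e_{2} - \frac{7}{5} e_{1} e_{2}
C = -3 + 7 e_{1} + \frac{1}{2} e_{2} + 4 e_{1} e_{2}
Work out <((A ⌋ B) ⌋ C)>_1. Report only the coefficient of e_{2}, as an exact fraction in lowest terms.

step 1: \frac{6391}{720} - \frac{49}{12} e_{1} + \frac{7}{6} e_{2} - \frac{7}{2} e_{1} e_{2}
step 2: \frac{3689}{240} + \frac{48097}{720} e_{1} + \frac{29911}{1440} e_{2} + \frac{6391}{180} e_{1} e_{2}
step 3: \frac{48097}{720} e_{1} + \frac{29911}{1440} e_{2}
Answer: \frac{29911}{1440}


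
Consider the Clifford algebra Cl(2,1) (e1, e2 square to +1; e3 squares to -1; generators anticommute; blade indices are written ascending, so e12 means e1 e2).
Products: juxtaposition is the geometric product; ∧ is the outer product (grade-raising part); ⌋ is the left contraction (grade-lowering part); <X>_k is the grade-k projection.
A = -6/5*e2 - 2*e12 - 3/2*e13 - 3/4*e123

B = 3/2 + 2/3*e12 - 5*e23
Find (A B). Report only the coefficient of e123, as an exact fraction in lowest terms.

step 1: 4/3 + 91/20*e1 - 9/5*e2 + 13/2*e3 + 9/2*e12 + 31/4*e13 - e23 - 9/8*e123
Answer: -9/8


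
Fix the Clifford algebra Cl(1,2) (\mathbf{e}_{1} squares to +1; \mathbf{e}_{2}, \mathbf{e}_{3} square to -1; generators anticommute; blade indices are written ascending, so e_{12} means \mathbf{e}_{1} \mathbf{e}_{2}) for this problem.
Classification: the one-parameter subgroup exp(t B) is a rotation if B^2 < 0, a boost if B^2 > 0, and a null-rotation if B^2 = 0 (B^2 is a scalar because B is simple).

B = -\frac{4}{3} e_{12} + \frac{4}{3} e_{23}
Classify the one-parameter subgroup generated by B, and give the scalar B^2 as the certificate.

B^2 term by term: the squares give (-\frac{4}{3})^2*(e_{12})^2 + (\frac{4}{3})^2*(e_{23})^2 = \frac{16}{9}*(+1) + \frac{16}{9}*(-1) = 0 (each basis 2-blade squares to minus the product of its generators' squares); cross terms between blades sharing an index anticommute and cancel. So B^2 = 0.
Answer: null-rotation, certificate B^2 = 0. Note: conjugating B changes its blade decomposition but never the scalar B^2 = 0, whose sign settles the classification.


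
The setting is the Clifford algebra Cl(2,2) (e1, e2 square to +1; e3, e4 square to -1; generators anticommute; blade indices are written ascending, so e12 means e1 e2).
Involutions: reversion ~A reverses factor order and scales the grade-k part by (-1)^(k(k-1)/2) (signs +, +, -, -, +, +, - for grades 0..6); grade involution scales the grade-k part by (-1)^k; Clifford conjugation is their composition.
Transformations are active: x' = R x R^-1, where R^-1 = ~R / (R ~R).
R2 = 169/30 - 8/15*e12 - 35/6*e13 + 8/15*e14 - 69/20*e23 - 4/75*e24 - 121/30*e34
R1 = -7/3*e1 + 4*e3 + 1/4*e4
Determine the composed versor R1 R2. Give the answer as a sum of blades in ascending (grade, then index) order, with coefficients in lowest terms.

Distribute over the terms of R1 (each basis-blade product reordered to ascending indices, repeated generators contracted through their squares):
(-7/3*e1) R2 = -1183/90*e1 + 56/45*e2 + 245/18*e3 - 56/45*e4 + 161/20*e123 + 28/225*e124 + 847/90*e134
(4*e3) R2 = -70/3*e1 - 69/5*e2 + 338/15*e3 + 242/15*e4 - 32/15*e123 - 32/15*e134 + 16/75*e234
(1/4*e4) R2 = 2/15*e1 - 1/75*e2 - 121/120*e3 + 169/120*e4 - 2/15*e124 - 35/24*e134 - 69/80*e234
Summing the partial products and collecting blades:
Answer: -3271/90*e1 - 2828/225*e2 + 12649/360*e3 + 5867/360*e4 + 71/12*e123 - 2/225*e124 + 419/72*e134 - 779/1200*e234


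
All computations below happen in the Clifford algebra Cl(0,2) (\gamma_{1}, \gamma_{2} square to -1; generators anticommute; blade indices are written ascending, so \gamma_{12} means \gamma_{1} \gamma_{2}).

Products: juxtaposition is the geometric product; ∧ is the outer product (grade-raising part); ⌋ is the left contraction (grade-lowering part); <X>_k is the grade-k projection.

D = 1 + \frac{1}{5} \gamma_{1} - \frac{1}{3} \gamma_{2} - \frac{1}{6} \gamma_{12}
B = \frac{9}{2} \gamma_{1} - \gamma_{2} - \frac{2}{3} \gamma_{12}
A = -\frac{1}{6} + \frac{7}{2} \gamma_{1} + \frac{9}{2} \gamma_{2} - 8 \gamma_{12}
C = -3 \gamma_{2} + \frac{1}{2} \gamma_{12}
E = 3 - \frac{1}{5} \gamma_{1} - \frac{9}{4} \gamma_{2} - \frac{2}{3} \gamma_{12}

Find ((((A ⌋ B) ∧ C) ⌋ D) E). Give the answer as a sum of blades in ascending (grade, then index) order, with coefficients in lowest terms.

step 1: -\frac{199}{12} - \frac{15}{4} \gamma_{1} + \frac{5}{2} \gamma_{2} + \frac{1}{9} \gamma_{12}
step 2: \frac{199}{4} \gamma_{2} + \frac{71}{24} \gamma_{12}
step 3: \frac{2459}{144} - \frac{199}{24} \gamma_{1}
step 4: \frac{11897}{240} - \frac{20369}{720} \gamma_{1} - \frac{25315}{576} \gamma_{2} + \frac{6283}{864} \gamma_{12}
Answer: \frac{11897}{240} - \frac{20369}{720} \gamma_{1} - \frac{25315}{576} \gamma_{2} + \frac{6283}{864} \gamma_{12}


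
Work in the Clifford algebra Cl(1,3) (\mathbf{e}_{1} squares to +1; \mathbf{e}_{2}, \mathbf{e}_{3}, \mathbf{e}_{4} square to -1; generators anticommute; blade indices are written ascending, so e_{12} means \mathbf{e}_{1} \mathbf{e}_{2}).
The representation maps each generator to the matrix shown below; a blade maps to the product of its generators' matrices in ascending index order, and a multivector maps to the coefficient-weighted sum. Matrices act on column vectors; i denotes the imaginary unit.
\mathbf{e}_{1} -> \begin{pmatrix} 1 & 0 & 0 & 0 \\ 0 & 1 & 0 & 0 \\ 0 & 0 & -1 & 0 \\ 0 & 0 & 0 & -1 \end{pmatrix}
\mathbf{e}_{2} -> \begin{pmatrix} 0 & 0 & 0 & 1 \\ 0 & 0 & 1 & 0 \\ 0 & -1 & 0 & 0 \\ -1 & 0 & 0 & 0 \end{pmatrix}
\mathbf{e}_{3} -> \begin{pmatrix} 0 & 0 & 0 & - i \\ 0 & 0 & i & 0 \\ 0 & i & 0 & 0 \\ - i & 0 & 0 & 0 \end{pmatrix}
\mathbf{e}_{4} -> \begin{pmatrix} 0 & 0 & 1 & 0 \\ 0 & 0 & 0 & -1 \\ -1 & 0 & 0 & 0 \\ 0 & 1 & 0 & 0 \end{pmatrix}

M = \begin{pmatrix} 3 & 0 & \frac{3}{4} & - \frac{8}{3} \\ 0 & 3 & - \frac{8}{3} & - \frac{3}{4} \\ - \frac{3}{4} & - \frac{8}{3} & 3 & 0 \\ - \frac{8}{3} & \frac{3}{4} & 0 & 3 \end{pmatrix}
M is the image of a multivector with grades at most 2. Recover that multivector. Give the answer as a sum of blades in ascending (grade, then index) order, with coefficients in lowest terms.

Method: the blade images are trace-orthogonal — tr(rho(e_A) rho(e_B)^-1) = 4 if A = B and 0 otherwise — and rho(e_A)^-1 = (e_A)^2 * rho(e_A) with (e_A)^2 = +1 or -1, so the coefficient of e_A in the preimage is (e_A)^2 * tr(M rho(e_A))/4.
Nonzero projections over blades of grade <= 2: 1: (1)^2 = +1, tr(M 1) = 12, coefficient 3; e_{4}: (e_{4})^2 = -1, tr(M rho(e_{4})) = -3, coefficient \frac{3}{4}; e_{12}: (e_{12})^2 = +1, tr(M rho(e_{12})) = - \frac{32}{3}, coefficient -\frac{8}{3}. Every other blade of grade <= 2 projects to 0.
Answer: 3 + \frac{3}{4} e_{4} - \frac{8}{3} e_{12}


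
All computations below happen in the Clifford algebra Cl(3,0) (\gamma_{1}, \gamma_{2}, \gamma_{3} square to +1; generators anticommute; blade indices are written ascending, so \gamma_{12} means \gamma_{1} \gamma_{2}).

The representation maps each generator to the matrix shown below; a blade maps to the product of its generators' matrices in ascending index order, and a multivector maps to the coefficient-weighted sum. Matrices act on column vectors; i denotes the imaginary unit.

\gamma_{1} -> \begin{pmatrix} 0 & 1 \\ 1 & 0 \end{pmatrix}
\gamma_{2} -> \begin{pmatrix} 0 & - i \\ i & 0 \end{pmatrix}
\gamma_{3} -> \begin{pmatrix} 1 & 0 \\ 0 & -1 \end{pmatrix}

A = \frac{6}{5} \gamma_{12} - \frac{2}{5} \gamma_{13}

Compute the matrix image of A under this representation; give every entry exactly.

Bivector images (products of the table entries): rho(\gamma_{12}) = rho(\gamma_{1})rho(\gamma_{2}) = \begin{pmatrix} i & 0 \\ 0 & - i \end{pmatrix}; rho(\gamma_{13}) = rho(\gamma_{1})rho(\gamma_{3}) = \begin{pmatrix} 0 & -1 \\ 1 & 0 \end{pmatrix}.
M = (\frac{6}{5})*rho(\gamma_{12}) + (-\frac{2}{5})*rho(\gamma_{13}), summed entrywise:
Answer: \begin{pmatrix} \frac{6 i}{5} & \frac{2}{5} \\ - \frac{2}{5} & - \frac{6 i}{5} \end{pmatrix}


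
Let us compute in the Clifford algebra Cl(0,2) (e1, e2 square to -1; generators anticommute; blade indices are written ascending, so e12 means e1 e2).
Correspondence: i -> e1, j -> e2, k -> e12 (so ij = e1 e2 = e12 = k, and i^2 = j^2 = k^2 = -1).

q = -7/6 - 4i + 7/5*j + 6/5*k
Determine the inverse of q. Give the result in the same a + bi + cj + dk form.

In blades: q = -7/6 - 4*e1 + 7/5*e2 + 6/5*e12.
With qbar = -7/6 + 4*e1 - 7/5*e2 - 6/5*e12 (scalar fixed, mapped units negated), q qbar = 3737/180 (the sum of squared coefficients), so q^-1 = qbar / (3737/180) = -210/3737 + 720/3737*e1 - 252/3737*e2 - 216/3737*e12; translating back:
Answer: -210/3737 + 720/3737*i - 252/3737*j - 216/3737*k


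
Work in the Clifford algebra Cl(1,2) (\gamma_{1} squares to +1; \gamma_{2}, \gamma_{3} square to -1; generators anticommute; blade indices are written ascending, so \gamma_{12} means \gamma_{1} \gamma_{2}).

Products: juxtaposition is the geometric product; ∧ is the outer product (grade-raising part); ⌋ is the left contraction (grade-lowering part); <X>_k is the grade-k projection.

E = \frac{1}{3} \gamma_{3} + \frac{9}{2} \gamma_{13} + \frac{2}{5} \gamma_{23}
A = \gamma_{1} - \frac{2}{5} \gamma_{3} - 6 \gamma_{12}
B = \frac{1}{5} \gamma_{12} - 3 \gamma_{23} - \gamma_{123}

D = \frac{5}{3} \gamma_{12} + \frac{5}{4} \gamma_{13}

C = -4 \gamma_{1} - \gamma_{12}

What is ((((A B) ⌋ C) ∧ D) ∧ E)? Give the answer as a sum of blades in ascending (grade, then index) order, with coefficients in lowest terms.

step 1: -\frac{6}{5} + \frac{7}{5} \gamma_{2} + 6 \gamma_{3} - \frac{2}{5} \gamma_{12} - 18 \gamma_{13} - \gamma_{23} - \frac{77}{25} \gamma_{123}
step 2: \frac{2}{5} + \frac{17}{5} \gamma_{1} + \frac{6}{5} \gamma_{12}
step 3: \frac{2}{3} \gamma_{12} + \frac{1}{2} \gamma_{13}
step 4: \frac{2}{9} \gamma_{123}
Answer: \frac{2}{9} \gamma_{123}


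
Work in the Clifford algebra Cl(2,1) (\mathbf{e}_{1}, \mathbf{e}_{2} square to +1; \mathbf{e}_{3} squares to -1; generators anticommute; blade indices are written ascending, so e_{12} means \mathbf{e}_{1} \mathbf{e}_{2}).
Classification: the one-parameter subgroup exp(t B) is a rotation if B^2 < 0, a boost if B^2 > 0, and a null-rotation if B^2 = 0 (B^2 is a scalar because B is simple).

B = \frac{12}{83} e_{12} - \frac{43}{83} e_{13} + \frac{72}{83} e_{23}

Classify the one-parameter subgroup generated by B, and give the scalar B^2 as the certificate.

B^2 term by term: the squares give (\frac{12}{83})^2*(e_{12})^2 + (-\frac{43}{83})^2*(e_{13})^2 + (\frac{72}{83})^2*(e_{23})^2 = \frac{144}{6889}*(-1) + \frac{1849}{6889}*(+1) + \frac{5184}{6889}*(+1) = 1 (each basis 2-blade squares to minus the product of its generators' squares); cross terms between blades sharing an index anticommute and cancel. So B^2 = 1.
Answer: boost, certificate B^2 = 1. B^2 = 1 is basis-independent, so its sign is the whole story.


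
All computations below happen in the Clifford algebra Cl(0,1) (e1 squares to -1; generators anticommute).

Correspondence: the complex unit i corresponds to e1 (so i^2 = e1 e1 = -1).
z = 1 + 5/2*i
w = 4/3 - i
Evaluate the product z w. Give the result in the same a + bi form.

In blades: z = 1 + 5/2*e1, w = 4/3 - e1.
Distribute z over w term by term (generator squares from the signature, products reordered to ascending indices): (1)*w = 4/3 - e1; (5/2*e1)*w = 5/2 + 10/3*e1.
Sum: 23/6 + 7/3*e1; translating back through the correspondence:
Answer: 23/6 + 7/3*i


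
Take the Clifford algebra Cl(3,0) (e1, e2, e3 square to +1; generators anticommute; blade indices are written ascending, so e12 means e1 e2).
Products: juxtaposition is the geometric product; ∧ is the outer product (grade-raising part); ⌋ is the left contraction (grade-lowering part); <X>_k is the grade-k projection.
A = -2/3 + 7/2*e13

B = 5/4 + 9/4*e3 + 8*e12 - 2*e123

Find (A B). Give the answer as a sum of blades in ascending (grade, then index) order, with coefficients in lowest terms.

step 1: -5/6 + 63/8*e1 - 7*e2 - 3/2*e3 - 16/3*e12 + 35/8*e13 + 28*e23 + 4/3*e123
Answer: -5/6 + 63/8*e1 - 7*e2 - 3/2*e3 - 16/3*e12 + 35/8*e13 + 28*e23 + 4/3*e123


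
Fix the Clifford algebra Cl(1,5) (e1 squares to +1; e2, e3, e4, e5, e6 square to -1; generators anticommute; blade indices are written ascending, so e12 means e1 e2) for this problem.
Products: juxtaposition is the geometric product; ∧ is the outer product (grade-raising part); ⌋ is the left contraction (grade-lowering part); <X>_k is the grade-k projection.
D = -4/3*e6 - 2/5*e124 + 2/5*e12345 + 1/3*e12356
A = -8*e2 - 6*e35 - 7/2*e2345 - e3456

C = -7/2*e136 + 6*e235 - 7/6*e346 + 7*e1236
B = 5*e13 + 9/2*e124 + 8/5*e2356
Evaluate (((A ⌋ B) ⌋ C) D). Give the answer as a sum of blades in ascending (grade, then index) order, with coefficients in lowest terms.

step 1: -36*e14 + 48/5*e26 + 64/5*e356
step 2: 336/5*e13
step 3: -448/5*e136 - 672/25*e234 - 672/25*e245 - 112/5*e256
Answer: -448/5*e136 - 672/25*e234 - 672/25*e245 - 112/5*e256


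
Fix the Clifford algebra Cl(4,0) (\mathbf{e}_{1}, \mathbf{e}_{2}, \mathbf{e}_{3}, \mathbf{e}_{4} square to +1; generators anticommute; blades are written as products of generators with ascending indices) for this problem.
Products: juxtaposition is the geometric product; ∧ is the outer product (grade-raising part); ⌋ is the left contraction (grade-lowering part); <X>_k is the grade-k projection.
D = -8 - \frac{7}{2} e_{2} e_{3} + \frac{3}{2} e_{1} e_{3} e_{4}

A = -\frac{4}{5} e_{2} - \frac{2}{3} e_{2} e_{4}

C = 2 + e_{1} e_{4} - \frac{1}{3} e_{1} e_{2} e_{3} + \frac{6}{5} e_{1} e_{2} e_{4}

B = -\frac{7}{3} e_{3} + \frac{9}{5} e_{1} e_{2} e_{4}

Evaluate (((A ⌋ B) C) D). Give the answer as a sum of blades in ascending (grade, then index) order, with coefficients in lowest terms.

step 1: \frac{6}{5} e_{1} + \frac{36}{25} e_{1} e_{4}
step 2: -\frac{36}{25} + \frac{12}{5} e_{1} + \frac{216}{125} e_{2} + \frac{6}{5} e_{4} + \frac{72}{25} e_{1} e_{4} - \frac{2}{5} e_{2} e_{3} + \frac{36}{25} e_{2} e_{4} + \frac{12}{25} e_{2} e_{3} e_{4}
step 3: \frac{253}{25} - \frac{96}{5} e_{1} - \frac{1728}{125} e_{2} - \frac{216}{125} e_{3} - \frac{198}{25} e_{4} + \frac{18}{25} e_{1} e_{2} + \frac{9}{5} e_{1} e_{3} - \frac{576}{25} e_{1} e_{4} + \frac{206}{25} e_{2} e_{3} - \frac{288}{25} e_{2} e_{4} - \frac{36}{25} e_{3} e_{4} - \frac{264}{25} e_{1} e_{2} e_{3} - \frac{3}{5} e_{1} e_{2} e_{4} - \frac{54}{25} e_{1} e_{3} e_{4} - \frac{201}{25} e_{2} e_{3} e_{4} - \frac{1584}{125} e_{1} e_{2} e_{3} e_{4}
Answer: \frac{253}{25} - \frac{96}{5} e_{1} - \frac{1728}{125} e_{2} - \frac{216}{125} e_{3} - \frac{198}{25} e_{4} + \frac{18}{25} e_{1} e_{2} + \frac{9}{5} e_{1} e_{3} - \frac{576}{25} e_{1} e_{4} + \frac{206}{25} e_{2} e_{3} - \frac{288}{25} e_{2} e_{4} - \frac{36}{25} e_{3} e_{4} - \frac{264}{25} e_{1} e_{2} e_{3} - \frac{3}{5} e_{1} e_{2} e_{4} - \frac{54}{25} e_{1} e_{3} e_{4} - \frac{201}{25} e_{2} e_{3} e_{4} - \frac{1584}{125} e_{1} e_{2} e_{3} e_{4}


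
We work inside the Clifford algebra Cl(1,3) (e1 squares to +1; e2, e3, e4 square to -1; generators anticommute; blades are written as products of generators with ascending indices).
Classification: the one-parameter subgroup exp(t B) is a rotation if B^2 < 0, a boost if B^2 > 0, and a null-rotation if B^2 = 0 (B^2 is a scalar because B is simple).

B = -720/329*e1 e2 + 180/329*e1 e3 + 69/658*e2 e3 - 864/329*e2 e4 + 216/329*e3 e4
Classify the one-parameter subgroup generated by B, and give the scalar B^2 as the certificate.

B^2 term by term: the squares give (-720/329)^2*(e1 e2)^2 + (180/329)^2*(e1 e3)^2 + (69/658)^2*(e2 e3)^2 + (-864/329)^2*(e2 e4)^2 + (216/329)^2*(e3 e4)^2 = 518400/108241*(+1) + 32400/108241*(+1) + 4761/432964*(-1) + 746496/108241*(-1) + 46656/108241*(-1) = -9/4 (each basis 2-blade squares to minus the product of its generators' squares); cross terms between blades sharing an index anticommute and cancel; the commuting (index-disjoint) pairs give grade-4 terms 2*c*c'*(blade product), which cancel blade by blade — e1 e2 e3 e4: -311040/108241 + 311040/108241 = 0 — confirming B is simple. So B^2 = -9/4.
Answer: rotation, certificate B^2 = -9/4. Check the certificate: B^2 = -9/4, and that sign is decisive whatever form B takes.


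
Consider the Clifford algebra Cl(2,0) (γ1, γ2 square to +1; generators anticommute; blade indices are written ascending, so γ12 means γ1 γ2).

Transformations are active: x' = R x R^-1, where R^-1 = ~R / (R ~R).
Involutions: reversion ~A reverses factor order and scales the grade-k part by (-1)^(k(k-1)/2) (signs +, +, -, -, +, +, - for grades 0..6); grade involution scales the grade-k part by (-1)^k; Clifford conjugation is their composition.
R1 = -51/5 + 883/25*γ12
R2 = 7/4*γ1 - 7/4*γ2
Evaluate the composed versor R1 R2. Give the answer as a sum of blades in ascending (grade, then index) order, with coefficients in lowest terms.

Distribute over the terms of R1 (each basis-blade product reordered to ascending indices, repeated generators contracted through their squares):
(-51/5) R2 = -357/20*γ1 + 357/20*γ2
(883/25*γ12) R2 = -6181/100*γ1 - 6181/100*γ2
Summing the partial products and collecting blades:
Answer: -3983/50*γ1 - 1099/25*γ2


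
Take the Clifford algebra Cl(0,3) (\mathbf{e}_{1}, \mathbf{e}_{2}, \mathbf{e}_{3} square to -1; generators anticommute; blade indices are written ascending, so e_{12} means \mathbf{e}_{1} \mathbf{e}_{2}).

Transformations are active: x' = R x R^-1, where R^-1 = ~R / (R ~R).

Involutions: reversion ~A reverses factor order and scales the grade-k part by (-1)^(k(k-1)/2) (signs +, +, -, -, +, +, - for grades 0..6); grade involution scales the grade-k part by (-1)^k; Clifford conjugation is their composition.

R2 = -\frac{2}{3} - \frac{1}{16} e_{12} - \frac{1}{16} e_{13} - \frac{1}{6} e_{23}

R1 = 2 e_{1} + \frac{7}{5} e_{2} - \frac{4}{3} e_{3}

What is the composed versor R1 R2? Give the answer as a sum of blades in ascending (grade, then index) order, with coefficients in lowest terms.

Distribute over the terms of R1 (each basis-blade product reordered to ascending indices, repeated generators contracted through their squares):
(2 e_{1}) R2 = -\frac{4}{3} e_{1} + \frac{1}{8} e_{2} + \frac{1}{8} e_{3} - \frac{1}{3} e_{123}
(\frac{7}{5} e_{2}) R2 = -\frac{7}{80} e_{1} - \frac{14}{15} e_{2} + \frac{7}{30} e_{3} + \frac{7}{80} e_{123}
(-\frac{4}{3} e_{3}) R2 = \frac{1}{12} e_{1} + \frac{2}{9} e_{2} + \frac{8}{9} e_{3} + \frac{1}{12} e_{123}
Summing the partial products and collecting blades:
Answer: -\frac{107}{80} e_{1} - \frac{211}{360} e_{2} + \frac{449}{360} e_{3} - \frac{13}{80} e_{123}


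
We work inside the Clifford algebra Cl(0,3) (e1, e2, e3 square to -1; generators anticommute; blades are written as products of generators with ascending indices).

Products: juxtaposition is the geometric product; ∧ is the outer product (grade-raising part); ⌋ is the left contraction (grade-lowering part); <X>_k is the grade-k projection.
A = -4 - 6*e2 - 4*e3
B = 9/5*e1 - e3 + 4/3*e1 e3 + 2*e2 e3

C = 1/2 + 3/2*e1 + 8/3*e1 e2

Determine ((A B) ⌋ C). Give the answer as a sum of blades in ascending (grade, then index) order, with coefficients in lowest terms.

step 1: -4 - 188/15*e1 - 8*e2 + 16*e3 + 54/5*e1 e2 + 28/15*e1 e3 - 2*e2 e3 + 8*e1 e2 e3
step 2: -12 - 82/3*e1 + 1504/45*e2 - 32/3*e1 e2
Answer: -12 - 82/3*e1 + 1504/45*e2 - 32/3*e1 e2


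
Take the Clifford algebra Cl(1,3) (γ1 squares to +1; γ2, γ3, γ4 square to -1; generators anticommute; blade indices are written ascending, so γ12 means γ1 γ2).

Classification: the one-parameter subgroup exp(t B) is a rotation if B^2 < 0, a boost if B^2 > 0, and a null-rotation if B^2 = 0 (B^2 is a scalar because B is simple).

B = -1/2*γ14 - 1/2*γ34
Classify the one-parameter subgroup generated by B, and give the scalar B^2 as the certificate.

B^2 term by term: the squares give (-1/2)^2*(γ14)^2 + (-1/2)^2*(γ34)^2 = 1/4*(+1) + 1/4*(-1) = 0 (each basis 2-blade squares to minus the product of its generators' squares); cross terms between blades sharing an index anticommute and cancel. So B^2 = 0.
Answer: null-rotation, certificate B^2 = 0. B^2 = 0 is basis-independent, so its sign is the whole story.


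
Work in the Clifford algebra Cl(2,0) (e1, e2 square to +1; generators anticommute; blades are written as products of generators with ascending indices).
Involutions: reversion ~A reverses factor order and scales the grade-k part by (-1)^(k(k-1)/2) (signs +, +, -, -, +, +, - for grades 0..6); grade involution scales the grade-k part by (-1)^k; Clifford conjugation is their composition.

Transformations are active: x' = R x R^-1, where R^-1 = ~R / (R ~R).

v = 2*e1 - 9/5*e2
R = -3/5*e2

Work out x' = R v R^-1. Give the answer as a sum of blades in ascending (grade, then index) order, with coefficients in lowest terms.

~R = -3/5*e2, and R ~R = 9/25, so R^-1 = ~R / (9/25).
R v = 27/25 + 6/5*e1 e2
Answer: -2*e1 - 9/5*e2


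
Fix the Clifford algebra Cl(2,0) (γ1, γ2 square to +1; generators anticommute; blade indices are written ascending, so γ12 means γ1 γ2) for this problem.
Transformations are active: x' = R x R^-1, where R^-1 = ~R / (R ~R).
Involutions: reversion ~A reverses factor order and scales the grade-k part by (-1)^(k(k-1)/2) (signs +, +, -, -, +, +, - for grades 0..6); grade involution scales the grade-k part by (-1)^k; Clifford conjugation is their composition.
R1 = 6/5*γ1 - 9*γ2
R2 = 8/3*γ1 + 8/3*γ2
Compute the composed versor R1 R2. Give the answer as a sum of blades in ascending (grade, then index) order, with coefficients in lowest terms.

Distribute over the terms of R1 (each basis-blade product reordered to ascending indices, repeated generators contracted through their squares):
(6/5*γ1) R2 = 16/5 + 16/5*γ12
(-9*γ2) R2 = -24 + 24*γ12
Summing the partial products and collecting blades:
Answer: -104/5 + 136/5*γ12


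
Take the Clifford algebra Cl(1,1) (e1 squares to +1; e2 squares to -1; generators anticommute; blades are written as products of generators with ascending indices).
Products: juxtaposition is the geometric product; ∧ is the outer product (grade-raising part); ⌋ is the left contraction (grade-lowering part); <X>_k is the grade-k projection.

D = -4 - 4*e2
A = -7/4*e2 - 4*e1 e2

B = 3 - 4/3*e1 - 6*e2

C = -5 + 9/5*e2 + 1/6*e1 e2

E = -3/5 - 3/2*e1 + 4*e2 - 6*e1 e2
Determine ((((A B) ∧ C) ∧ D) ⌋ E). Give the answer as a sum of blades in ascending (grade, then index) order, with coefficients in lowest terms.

step 1: -21/2 - 24*e1 - 127/12*e2 - 43/3*e1 e2
step 2: 105/2 + 120*e1 + 2041/60*e2 + 1603/60*e1 e2
step 3: -210 - 480*e1 - 5191/15*e2 - 8803/15*e1 e2
step 4: 86272/15 + 11957/5*e1 + 2040*e2 + 1260*e1 e2
Answer: 86272/15 + 11957/5*e1 + 2040*e2 + 1260*e1 e2


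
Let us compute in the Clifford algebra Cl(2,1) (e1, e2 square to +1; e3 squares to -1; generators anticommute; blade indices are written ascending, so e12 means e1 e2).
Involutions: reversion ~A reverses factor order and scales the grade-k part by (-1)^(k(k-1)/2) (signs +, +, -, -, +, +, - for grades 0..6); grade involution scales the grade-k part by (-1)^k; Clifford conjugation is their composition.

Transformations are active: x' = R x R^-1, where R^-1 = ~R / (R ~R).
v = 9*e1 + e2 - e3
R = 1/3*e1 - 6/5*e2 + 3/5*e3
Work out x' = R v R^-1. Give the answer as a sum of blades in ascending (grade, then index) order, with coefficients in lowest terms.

~R = 1/3*e1 - 6/5*e2 + 3/5*e3, and R ~R = 268/225, so R^-1 = ~R / (268/225).
R v = 12/5 + 167/15*e12 - 86/15*e13 + 3/5*e23
Answer: -513/67*e1 - 391/67*e2 + 229/67*e3


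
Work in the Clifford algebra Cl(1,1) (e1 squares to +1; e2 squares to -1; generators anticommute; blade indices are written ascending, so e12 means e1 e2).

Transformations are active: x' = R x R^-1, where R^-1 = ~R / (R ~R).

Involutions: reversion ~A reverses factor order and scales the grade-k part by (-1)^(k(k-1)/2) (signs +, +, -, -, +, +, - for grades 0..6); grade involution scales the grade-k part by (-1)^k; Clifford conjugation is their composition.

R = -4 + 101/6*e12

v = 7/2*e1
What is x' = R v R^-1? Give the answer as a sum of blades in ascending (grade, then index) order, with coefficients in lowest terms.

~R = -4 - 101/6*e12, and R ~R = -9625/36, so R^-1 = ~R / (-9625/36).
R v = -14*e1 - 707/12*e2
Answer: -10777/2750*e1 - 2424/1375*e2


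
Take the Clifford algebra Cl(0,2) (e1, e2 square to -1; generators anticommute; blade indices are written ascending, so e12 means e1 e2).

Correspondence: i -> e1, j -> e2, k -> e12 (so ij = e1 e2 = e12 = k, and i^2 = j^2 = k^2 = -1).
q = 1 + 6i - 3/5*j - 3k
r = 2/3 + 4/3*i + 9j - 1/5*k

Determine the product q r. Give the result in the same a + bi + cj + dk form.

In blades: q = 1 + 6*e1 - 3/5*e2 - 3*e12, r = 2/3 + 4/3*e1 + 9*e2 - 1/5*e12.
Distribute q over r term by term (generator squares from the signature, products reordered to ascending indices): (1)*r = 2/3 + 4/3*e1 + 9*e2 - 1/5*e12; (6*e1)*r = -8 + 4*e1 + 6/5*e2 + 54*e12; (-3/5*e2)*r = 27/5 + 3/25*e1 - 2/5*e2 + 4/5*e12; (-3*e12)*r = -3/5 + 27*e1 - 4*e2 - 2*e12.
Sum: -38/15 + 2434/75*e1 + 29/5*e2 + 263/5*e12; translating back through the correspondence:
Answer: -38/15 + 2434/75*i + 29/5*j + 263/5*k


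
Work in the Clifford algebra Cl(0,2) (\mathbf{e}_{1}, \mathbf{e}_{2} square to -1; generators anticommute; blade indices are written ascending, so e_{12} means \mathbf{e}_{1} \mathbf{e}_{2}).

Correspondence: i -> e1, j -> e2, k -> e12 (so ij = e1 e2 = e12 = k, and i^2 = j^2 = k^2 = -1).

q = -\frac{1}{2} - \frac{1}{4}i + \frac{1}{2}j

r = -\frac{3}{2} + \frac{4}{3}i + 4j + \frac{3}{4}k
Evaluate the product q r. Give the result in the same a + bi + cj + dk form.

In blades: q = -\frac{1}{2} - \frac{1}{4} e_{1} + \frac{1}{2} e_{2}, r = -\frac{3}{2} + \frac{4}{3} e_{1} + 4 e_{2} + \frac{3}{4} e_{12}.
Distribute q over r term by term (generator squares from the signature, products reordered to ascending indices): (-\frac{1}{2})*r = \frac{3}{4} - \frac{2}{3} e_{1} - 2 e_{2} - \frac{3}{8} e_{12}; (-\frac{1}{4} e_{1})*r = \frac{1}{3} + \frac{3}{8} e_{1} + \frac{3}{16} e_{2} - e_{12}; (\frac{1}{2} e_{2})*r = -2 + \frac{3}{8} e_{1} - \frac{3}{4} e_{2} - \frac{2}{3} e_{12}.
Sum: -\frac{11}{12} + \frac{1}{12} e_{1} - \frac{41}{16} e_{2} - \frac{49}{24} e_{12}; translating back through the correspondence:
Answer: -\frac{11}{12} + \frac{1}{12}i - \frac{41}{16}j - \frac{49}{24}k


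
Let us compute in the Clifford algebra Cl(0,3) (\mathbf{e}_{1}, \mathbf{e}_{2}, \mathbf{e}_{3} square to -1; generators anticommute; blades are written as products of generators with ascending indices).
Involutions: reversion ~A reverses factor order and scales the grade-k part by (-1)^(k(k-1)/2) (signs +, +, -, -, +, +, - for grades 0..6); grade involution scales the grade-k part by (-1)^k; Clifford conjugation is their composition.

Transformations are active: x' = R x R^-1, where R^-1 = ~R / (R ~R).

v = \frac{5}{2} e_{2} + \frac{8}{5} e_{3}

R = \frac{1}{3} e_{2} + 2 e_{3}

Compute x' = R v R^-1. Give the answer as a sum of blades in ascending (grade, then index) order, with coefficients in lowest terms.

~R = \frac{1}{3} e_{2} + 2 e_{3}, and R ~R = -\frac{37}{9}, so R^-1 = ~R / (-\frac{37}{9}).
R v = -\frac{121}{30} - \frac{67}{15} e_{2} e_{3}
Answer: -\frac{683}{370} e_{2} + \frac{86}{37} e_{3}


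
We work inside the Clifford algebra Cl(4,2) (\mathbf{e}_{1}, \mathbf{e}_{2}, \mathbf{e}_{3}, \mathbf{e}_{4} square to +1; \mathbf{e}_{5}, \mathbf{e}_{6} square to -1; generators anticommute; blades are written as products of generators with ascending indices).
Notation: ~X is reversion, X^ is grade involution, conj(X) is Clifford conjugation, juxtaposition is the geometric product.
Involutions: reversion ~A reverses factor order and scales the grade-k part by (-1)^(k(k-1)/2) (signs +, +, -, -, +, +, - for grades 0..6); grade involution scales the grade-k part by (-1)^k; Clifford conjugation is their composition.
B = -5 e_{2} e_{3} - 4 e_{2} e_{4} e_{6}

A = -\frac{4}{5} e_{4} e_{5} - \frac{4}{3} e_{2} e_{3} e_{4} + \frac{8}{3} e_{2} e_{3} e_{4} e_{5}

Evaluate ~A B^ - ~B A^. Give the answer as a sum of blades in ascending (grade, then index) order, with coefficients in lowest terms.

first term: \frac{20}{3} e_{4} + \frac{16}{3} e_{3} e_{6} + \frac{40}{3} e_{4} e_{5} - \frac{16}{5} e_{2} e_{5} e_{6} + \frac{32}{3} e_{3} e_{5} e_{6} - 4 e_{2} e_{3} e_{4} e_{5}
second term: -\frac{20}{3} e_{4} - \frac{16}{3} e_{3} e_{6} - \frac{40}{3} e_{4} e_{5} - \frac{16}{5} e_{2} e_{5} e_{6} + \frac{32}{3} e_{3} e_{5} e_{6} - 4 e_{2} e_{3} e_{4} e_{5}
Answer: \frac{40}{3} e_{4} + \frac{32}{3} e_{3} e_{6} + \frac{80}{3} e_{4} e_{5}


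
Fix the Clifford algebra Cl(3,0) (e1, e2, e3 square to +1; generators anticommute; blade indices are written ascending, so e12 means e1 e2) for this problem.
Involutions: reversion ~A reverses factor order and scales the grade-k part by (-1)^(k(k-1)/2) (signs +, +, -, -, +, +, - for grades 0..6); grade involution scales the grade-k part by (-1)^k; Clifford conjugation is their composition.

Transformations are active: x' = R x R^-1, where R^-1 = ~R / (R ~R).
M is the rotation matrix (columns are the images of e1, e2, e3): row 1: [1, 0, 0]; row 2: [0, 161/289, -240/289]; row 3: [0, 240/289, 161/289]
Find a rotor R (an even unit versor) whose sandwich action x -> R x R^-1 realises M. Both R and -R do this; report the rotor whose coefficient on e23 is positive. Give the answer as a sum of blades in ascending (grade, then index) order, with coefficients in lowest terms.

Method: write R = a + b12*e12 + b13*e13 + b23*e23 with a^2 + b12^2 + b13^2 + b23^2 = 1 (so R^-1 = ~R). Expanding the columns R e_j ~R gives tr M = 4a^2 - 1 and, from the antisymmetric part, M21 - M12 = -4a*b12, M13 - M31 = 4a*b13, M32 - M23 = -4a*b23.
Here tr M = 611/289, so a^2 = (1 + tr M)/4 = 225/289 and a = ±15/17. Taking a = 15/17: M21 - M12 = 0, M13 - M31 = 0, M32 - M23 = 480/289, giving b12 = 0, b13 = 0, b23 = -8/17, i.e. R = 15/17 - 8/17*e23.
Its e23 coefficient is negative, so report the other preimage -R.
Answer: -15/17 + 8/17*e23. Uniqueness: Spin(3) -> SO(3) maps R and -R to the same rotation of trace 611/289; fixing the sign of the e23 coefficient removes the ambiguity.


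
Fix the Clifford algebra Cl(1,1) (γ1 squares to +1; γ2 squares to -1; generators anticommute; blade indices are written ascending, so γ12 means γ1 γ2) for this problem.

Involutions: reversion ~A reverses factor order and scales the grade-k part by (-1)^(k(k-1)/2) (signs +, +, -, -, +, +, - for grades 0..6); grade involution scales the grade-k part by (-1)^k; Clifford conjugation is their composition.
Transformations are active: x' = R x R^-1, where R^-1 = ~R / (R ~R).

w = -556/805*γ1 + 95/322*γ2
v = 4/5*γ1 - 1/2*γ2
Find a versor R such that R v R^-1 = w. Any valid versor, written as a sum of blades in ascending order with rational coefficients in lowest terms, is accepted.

The midline construction: v and w both square to 39/100, so reflecting in their sum 88/805*γ1 - 33/161*γ2 exchanges them.
Answer: 88/805*γ1 - 33/161*γ2
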